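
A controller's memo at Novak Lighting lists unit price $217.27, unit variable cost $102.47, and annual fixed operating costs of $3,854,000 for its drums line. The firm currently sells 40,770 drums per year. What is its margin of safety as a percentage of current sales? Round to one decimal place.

Unit CM = price − variable cost = $217.27 − $102.47 = $114.80. Break-even units = $3,854,000 ÷ $114.80 = 33,571.43; break-even revenue = 33,571.43 × $217.27 = $7,294,064.29.
Actual sales revenue = 40,770 × $217.27 = $8,858,097.90.
Margin of safety = ($8,858,097.90 − $7,294,064.29) ÷ $8,858,097.90 = 17.7%.

17.7%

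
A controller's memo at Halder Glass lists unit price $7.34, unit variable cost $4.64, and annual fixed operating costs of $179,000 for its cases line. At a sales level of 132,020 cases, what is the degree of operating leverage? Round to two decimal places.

Contribution at this volume is 132,020 × $2.70 = $356,454.00.
Operating income = contribution − fixed costs = $356,454.00 − $179,000 = $177,454.00.
DOL = contribution ÷ EBIT = $356,454.00 ÷ $177,454.00 = 2.0087.

2.01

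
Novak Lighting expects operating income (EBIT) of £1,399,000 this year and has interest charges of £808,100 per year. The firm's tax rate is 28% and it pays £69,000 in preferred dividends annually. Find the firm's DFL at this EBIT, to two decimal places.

2.83

Interest = £808,100.00.
Pre-tax preferred-dividend burden = £69,000 ÷ (1 − 0.28) = £95,833.33.
DFL = EBIT ÷ [EBIT − I − D_p/(1−t)] = £1,399,000 ÷ [£1,399,000 − £808,100.00 − £95,833.33] = £1,399,000 ÷ £495,066.67 = 2.8259.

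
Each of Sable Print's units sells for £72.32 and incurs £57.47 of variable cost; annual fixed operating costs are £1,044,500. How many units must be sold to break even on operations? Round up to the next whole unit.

70,337 units

Unit CM = price − variable cost = £72.32 − £57.47 = £14.85.
Break-even Q = £1,044,500 / £14.85 = 70,336.70 → 70,337 units.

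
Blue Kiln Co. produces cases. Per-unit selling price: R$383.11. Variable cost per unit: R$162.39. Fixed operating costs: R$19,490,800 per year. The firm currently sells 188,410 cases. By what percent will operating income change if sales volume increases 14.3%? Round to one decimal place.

+26.9%

Total contribution margin = 188,410 × R$220.72 = R$41,585,855.20.
EBIT = R$41,585,855.20 − R$19,490,800 = R$22,095,055.20.
Degree of operating leverage = R$41,585,855.20 / R$22,095,055.20 = 1.8821.
%ΔEBIT = DOL × %ΔSales = 1.8821 × +14.3% = +26.9%.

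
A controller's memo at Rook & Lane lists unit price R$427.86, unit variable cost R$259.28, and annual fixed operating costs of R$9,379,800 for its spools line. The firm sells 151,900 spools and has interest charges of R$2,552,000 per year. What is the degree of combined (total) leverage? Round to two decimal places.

1.87

Total contribution margin = 151,900 × R$168.58 = R$25,607,302.00.
Subtracting fixed costs: EBIT = R$25,607,302.00 − R$9,379,800 = R$16,227,502.00. Interest = R$2,552,000.00.
DOL = R$25,607,302.00 ÷ R$16,227,502.00 = 1.5780; DFL = R$16,227,502.00 ÷ R$13,675,502.00 = 1.1866.
DCL = DOL × DFL = 1.5780 × 1.1866 = 1.8725.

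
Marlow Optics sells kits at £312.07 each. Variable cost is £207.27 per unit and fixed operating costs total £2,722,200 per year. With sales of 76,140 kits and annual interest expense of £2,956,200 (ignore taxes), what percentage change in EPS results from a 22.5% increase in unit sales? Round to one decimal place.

Total contribution margin = 76,140 × £104.80 = £7,979,472.00.
EBIT = £7,979,472.00 − £2,722,200 = £5,257,272.00.
Interest = £2,956,200.00, so EBIT − I = £2,301,072.00.
DCL = total CM / (EBIT − I) = £7,979,472.00 / £2,301,072.00 = 3.4677.
EPS therefore changes by 3.4677 × (+22.5%) = +78.0%.

+78.0%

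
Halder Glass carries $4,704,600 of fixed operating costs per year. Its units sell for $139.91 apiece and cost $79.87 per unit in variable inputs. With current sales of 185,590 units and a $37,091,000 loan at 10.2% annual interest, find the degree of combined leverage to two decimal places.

4.20

At 185,590 units, contribution = 185,590 × $60.04 = $11,142,823.60.
Operating income = contribution − fixed costs = $11,142,823.60 − $4,704,600 = $6,438,223.60. Interest = $3,783,282.00.
DOL = $11,142,823.60 ÷ $6,438,223.60 = 1.7307; DFL = $6,438,223.60 ÷ $2,654,941.60 = 2.4250.
Combined leverage = 1.7307 × 2.4250 = 4.1969.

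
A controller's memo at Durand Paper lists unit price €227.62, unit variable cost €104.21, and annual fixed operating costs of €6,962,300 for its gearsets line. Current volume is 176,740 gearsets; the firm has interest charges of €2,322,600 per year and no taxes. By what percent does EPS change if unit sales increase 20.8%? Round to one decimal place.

At 176,740 units, contribution = 176,740 × €123.41 = €21,811,483.40.
EBIT = €21,811,483.40 − €6,962,300 = €14,849,183.40.
After interest of €2,322,600.00, pre-tax earnings = €12,526,583.40.
Degree of combined leverage = contribution ÷ (EBIT − I) = €21,811,483.40 ÷ €12,526,583.40 = 1.7412.
EPS therefore changes by 1.7412 × (+20.8%) = +36.2%.

+36.2%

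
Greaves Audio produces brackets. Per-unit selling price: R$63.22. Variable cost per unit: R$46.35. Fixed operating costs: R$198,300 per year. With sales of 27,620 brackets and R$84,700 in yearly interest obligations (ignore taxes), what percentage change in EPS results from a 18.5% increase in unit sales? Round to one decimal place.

+47.1%

At 27,620 units, contribution = 27,620 × R$16.87 = R$465,949.40.
EBIT = R$465,949.40 − R$198,300 = R$267,649.40.
After interest of R$84,700.00, pre-tax earnings = R$182,949.40.
DCL = total CM / (EBIT − I) = R$465,949.40 / R$182,949.40 = 2.5469.
%ΔEPS = DCL × %ΔSales = 2.5469 × +18.5% = +47.1%.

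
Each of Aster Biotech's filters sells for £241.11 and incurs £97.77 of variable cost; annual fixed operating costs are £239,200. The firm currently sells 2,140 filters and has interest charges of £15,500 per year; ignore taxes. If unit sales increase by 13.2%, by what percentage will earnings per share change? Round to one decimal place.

Contribution at this volume is 2,140 × £143.34 = £306,747.60.
EBIT = £306,747.60 − £239,200 = £67,547.60.
Interest = £15,500.00, so EBIT − I = £52,047.60.
Degree of combined leverage = contribution ÷ (EBIT − I) = £306,747.60 ÷ £52,047.60 = 5.8936.
EPS therefore changes by 5.8936 × (+13.2%) = +77.8%.

+77.8%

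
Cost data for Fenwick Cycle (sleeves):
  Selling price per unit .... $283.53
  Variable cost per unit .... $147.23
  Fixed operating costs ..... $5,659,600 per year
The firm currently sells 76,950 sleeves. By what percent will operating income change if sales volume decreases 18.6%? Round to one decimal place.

-40.4%

Contribution at this volume is 76,950 × $136.30 = $10,488,285.00.
Subtracting fixed costs: EBIT = $10,488,285.00 − $5,659,600 = $4,828,685.00.
DOL = contribution ÷ EBIT = $10,488,285.00 ÷ $4,828,685.00 = 2.1721.
Operating income changes by 2.1721 × -18.6% = -40.4%.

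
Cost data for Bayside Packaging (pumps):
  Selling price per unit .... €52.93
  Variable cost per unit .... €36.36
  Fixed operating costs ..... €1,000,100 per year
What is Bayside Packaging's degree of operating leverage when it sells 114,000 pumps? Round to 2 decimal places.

Total contribution margin = 114,000 × €16.57 = €1,888,980.00.
Operating income = contribution − fixed costs = €1,888,980.00 − €1,000,100 = €888,880.00.
DOL = contribution ÷ EBIT = €1,888,980.00 ÷ €888,880.00 = 2.1251.

2.13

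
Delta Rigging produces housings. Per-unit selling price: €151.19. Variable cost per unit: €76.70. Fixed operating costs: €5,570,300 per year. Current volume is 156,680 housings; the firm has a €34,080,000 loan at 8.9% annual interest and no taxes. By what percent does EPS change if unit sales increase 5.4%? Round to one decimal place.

Total contribution margin = 156,680 × €74.49 = €11,671,093.20.
Subtracting fixed costs: EBIT = €11,671,093.20 − €5,570,300 = €6,100,793.20.
After interest of €3,033,120.00, pre-tax earnings = €3,067,673.20.
Degree of combined leverage = contribution ÷ (EBIT − I) = €11,671,093.20 ÷ €3,067,673.20 = 3.8045.
%ΔEPS = DCL × %ΔSales = 3.8045 × +5.4% = +20.5%.

+20.5%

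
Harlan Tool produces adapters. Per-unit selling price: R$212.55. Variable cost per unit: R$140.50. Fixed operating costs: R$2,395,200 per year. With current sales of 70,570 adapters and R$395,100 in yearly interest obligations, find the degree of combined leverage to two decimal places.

At 70,570 units, contribution = 70,570 × R$72.05 = R$5,084,568.50.
Subtracting fixed costs: EBIT = R$5,084,568.50 − R$2,395,200 = R$2,689,368.50. Interest = R$395,100.00, so EBIT − I = R$2,294,268.50.
Degree of total leverage = total CM / (EBIT − interest) = R$5,084,568.50 / R$2,294,268.50 = 2.2162.

2.22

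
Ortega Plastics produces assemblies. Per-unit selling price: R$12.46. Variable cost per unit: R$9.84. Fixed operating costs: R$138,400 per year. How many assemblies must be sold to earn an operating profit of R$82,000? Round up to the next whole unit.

Unit CM = price − variable cost = R$12.46 − R$9.84 = R$2.62.
Units = (FC + target) / CM = (R$138,400 + R$82,000) / R$2.62 = 84,122.14, so 84,123 assemblies.

84,123 assemblies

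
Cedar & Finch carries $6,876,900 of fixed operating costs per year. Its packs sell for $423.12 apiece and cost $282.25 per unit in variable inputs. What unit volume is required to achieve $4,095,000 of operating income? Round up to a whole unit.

77,887 packs

Each unit contributes $423.12 − $282.25 = $140.87.
Required volume = (fixed costs + target profit) ÷ CM = ($6,876,900 + $4,095,000) ÷ $140.87 = 77,886.70, so 77,887 packs.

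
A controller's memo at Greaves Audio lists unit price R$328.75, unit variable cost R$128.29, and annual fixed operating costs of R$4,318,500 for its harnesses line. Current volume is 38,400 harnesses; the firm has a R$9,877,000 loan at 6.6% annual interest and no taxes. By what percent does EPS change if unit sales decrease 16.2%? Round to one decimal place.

-45.7%

At 38,400 units, contribution = 38,400 × R$200.46 = R$7,697,664.00.
EBIT = R$7,697,664.00 − R$4,318,500 = R$3,379,164.00.
Interest = R$651,882.00, so EBIT − I = R$2,727,282.00.
DCL = total CM / (EBIT − I) = R$7,697,664.00 / R$2,727,282.00 = 2.8225.
%ΔEPS = DCL × %ΔSales = 2.8225 × -16.2% = -45.7%.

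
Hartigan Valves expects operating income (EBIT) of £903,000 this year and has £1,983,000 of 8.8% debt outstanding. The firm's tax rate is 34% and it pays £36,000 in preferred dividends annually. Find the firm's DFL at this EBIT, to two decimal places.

1.34

Annual interest charges come to £174,504.00.
Preferred dividends grossed up pre-tax: £36,000 / (1 − 0.34) = £54,545.45.
DFL = EBIT ÷ [EBIT − I − D_p/(1−t)] = £903,000 ÷ [£903,000 − £174,504.00 − £54,545.45] = £903,000 ÷ £673,950.55 = 1.3399.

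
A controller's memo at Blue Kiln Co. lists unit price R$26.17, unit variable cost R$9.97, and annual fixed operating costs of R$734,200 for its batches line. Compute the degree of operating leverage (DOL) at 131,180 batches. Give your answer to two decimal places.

1.53

Contribution at this volume is 131,180 × R$16.20 = R$2,125,116.00.
EBIT = R$2,125,116.00 − R$734,200 = R$1,390,916.00.
Degree of operating leverage = R$2,125,116.00 / R$1,390,916.00 = 1.5279.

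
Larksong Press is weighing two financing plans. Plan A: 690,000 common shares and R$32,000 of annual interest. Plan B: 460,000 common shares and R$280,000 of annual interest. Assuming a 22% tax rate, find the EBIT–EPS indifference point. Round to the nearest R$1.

At indifference, (EBIT − 32,000)(1 − t)/690,000 = (EBIT − 280,000)(1 − t)/460,000.
The (1 − t) factor cancels: (EBIT − 32,000) × 460,000 = (EBIT − 280,000) × 690,000.
EBIT × (690,000 − 460,000) = 280,000 × 690,000 − 32,000 × 460,000 = 178,480,000,000, so EBIT = 178,480,000,000 ÷ 230,000 = 776,000.00.

R$776,000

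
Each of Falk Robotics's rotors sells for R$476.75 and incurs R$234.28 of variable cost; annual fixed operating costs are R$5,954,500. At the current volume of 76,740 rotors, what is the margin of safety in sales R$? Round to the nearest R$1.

Unit CM = price − variable cost = R$476.75 − R$234.28 = R$242.47. Break-even units = R$5,954,500 ÷ R$242.47 = 24,557.68; break-even revenue = 24,557.68 × R$476.75 = R$11,707,872.62.
Current sales = 76,740 × R$476.75 = R$36,585,795.00.
Margin of safety = R$36,585,795.00 − R$11,707,872.62 = R$24,877,922.

R$24,877,922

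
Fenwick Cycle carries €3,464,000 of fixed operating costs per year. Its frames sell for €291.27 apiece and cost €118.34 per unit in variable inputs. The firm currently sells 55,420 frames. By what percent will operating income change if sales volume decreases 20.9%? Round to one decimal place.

At 55,420 units, contribution = 55,420 × €172.93 = €9,583,780.60.
Operating income = contribution − fixed costs = €9,583,780.60 − €3,464,000 = €6,119,780.60.
Degree of operating leverage = €9,583,780.60 / €6,119,780.60 = 1.5660.
So EBIT moves 1.5660 × (-20.9%) = -32.7%.

-32.7%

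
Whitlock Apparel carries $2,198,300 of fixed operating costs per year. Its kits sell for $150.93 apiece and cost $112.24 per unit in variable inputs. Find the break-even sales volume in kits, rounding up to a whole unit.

56,819 kits

Contribution margin per unit = $150.93 − $112.24 = $38.69.
Break-even volume = fixed costs ÷ CM per unit = $2,198,300 ÷ $38.69 = 56,818.30, so 56,819 kits.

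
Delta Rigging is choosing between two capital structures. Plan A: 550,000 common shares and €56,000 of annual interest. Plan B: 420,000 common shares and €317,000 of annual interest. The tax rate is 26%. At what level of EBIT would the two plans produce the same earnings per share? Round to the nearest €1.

At indifference, (EBIT − 56,000)(1 − t)/550,000 = (EBIT − 317,000)(1 − t)/420,000.
The (1 − t) factor cancels: (EBIT − 56,000) × 420,000 = (EBIT − 317,000) × 550,000.
Solving, EBIT = (317,000·550,000 − 56,000·420,000) / (550,000 − 420,000) = 150,830,000,000 / 130,000 = 1,160,230.77.

€1,160,231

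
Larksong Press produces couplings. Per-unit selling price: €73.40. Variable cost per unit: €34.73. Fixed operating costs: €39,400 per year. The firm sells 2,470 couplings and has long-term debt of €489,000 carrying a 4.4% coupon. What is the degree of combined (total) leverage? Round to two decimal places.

2.76

Contribution at this volume is 2,470 × €38.67 = €95,514.90.
Operating income = contribution − fixed costs = €95,514.90 − €39,400 = €56,114.90. Interest = €21,516.00, so EBIT − I = €34,598.90.
DCL = contribution ÷ (EBIT − I) = €95,514.90 ÷ €34,598.90 = 2.7606.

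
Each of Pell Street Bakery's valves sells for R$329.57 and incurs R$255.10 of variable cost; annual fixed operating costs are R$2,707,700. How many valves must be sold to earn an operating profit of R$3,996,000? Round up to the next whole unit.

90,019 valves

Unit CM = price − variable cost = R$329.57 − R$255.10 = R$74.47.
Units = (FC + target) / CM = (R$2,707,700 + R$3,996,000) / R$74.47 = 90,018.80, so 90,019 valves.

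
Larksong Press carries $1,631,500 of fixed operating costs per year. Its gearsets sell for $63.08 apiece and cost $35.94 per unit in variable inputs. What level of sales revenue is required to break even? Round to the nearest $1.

CM per unit = $63.08 − $35.94 = $27.14; CM ratio = $27.14 / $63.08 = 0.4302.
Break-even sales = FC ÷ CM ratio = $1,631,500 × $63.08 / $27.14 = $3,792,005.

$3,792,005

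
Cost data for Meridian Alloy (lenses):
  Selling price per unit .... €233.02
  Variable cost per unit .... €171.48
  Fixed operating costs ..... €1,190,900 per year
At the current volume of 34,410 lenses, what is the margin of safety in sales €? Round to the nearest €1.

€3,508,899

Contribution margin per unit = €233.02 − €171.48 = €61.54. Break-even units = €1,190,900 ÷ €61.54 = 19,351.64; break-even revenue = 19,351.64 × €233.02 = €4,509,319.43.
Actual sales revenue = 34,410 × €233.02 = €8,018,218.20.
Margin of safety = €8,018,218.20 − €4,509,319.43 = €3,508,899.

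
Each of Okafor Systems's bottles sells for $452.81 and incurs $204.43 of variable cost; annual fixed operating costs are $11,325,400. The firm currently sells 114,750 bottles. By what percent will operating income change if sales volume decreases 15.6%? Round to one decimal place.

Total contribution margin = 114,750 × $248.38 = $28,501,605.00.
Subtracting fixed costs: EBIT = $28,501,605.00 − $11,325,400 = $17,176,205.00.
DOL = contribution ÷ EBIT = $28,501,605.00 ÷ $17,176,205.00 = 1.6594.
Operating income changes by 1.6594 × -15.6% = -25.9%.

-25.9%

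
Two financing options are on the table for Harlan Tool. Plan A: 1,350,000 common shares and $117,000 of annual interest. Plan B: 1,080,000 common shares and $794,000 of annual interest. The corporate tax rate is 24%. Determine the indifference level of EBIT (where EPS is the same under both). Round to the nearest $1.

Set EPS_A = EPS_B: (EBIT − $117,000)(1 − 0.24) ÷ 1,350,000 = (EBIT − $794,000)(1 − 0.24) ÷ 1,080,000.
Cancelling (1 − t) and cross-multiplying: 1,080,000·(EBIT − 117,000) = 1,350,000·(EBIT − 794,000).
EBIT × (1,350,000 − 1,080,000) = 794,000 × 1,350,000 − 117,000 × 1,080,000 = 945,540,000,000, so EBIT = 945,540,000,000 ÷ 270,000 = 3,502,000.00.

$3,502,000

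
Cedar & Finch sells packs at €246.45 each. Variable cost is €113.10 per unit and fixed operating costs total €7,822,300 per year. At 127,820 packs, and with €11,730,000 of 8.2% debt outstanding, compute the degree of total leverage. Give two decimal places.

2.06

At 127,820 units, contribution = 127,820 × €133.35 = €17,044,797.00.
Operating income = contribution − fixed costs = €17,044,797.00 − €7,822,300 = €9,222,497.00. Interest = €961,860.00.
DOL = €17,044,797.00 ÷ €9,222,497.00 = 1.8482; DFL = €9,222,497.00 ÷ €8,260,637.00 = 1.1164.
DCL = DOL × DFL = 1.8482 × 1.1164 = 2.0633.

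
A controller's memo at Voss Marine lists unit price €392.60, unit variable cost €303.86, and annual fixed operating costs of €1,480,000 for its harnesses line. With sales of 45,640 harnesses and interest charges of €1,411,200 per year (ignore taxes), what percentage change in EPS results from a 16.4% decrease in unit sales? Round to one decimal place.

Total contribution margin = 45,640 × €88.74 = €4,050,093.60.
Subtracting fixed costs: EBIT = €4,050,093.60 − €1,480,000 = €2,570,093.60.
After interest of €1,411,200.00, pre-tax earnings = €1,158,893.60.
Degree of combined leverage = contribution ÷ (EBIT − I) = €4,050,093.60 ÷ €1,158,893.60 = 3.4948.
EPS therefore changes by 3.4948 × (-16.4%) = -57.3%.

-57.3%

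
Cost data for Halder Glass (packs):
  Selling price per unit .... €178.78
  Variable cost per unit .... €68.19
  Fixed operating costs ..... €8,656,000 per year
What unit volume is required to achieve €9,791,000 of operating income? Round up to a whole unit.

Unit CM = price − variable cost = €178.78 − €68.19 = €110.59.
Required volume = (fixed costs + target profit) ÷ CM = (€8,656,000 + €9,791,000) ÷ €110.59 = 166,805.32, so 166,806 packs.

166,806 packs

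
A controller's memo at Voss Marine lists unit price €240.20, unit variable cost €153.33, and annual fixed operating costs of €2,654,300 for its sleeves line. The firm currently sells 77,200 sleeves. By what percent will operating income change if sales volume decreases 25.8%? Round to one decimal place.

-42.7%

At 77,200 units, contribution = 77,200 × €86.87 = €6,706,364.00.
Subtracting fixed costs: EBIT = €6,706,364.00 − €2,654,300 = €4,052,064.00.
Degree of operating leverage = €6,706,364.00 / €4,052,064.00 = 1.6550.
Operating income changes by 1.6550 × -25.8% = -42.7%.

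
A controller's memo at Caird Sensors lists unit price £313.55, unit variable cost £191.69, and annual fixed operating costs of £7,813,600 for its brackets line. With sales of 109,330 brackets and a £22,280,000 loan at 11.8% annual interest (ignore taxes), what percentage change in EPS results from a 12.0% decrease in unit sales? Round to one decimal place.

-55.5%

At 109,330 units, contribution = 109,330 × £121.86 = £13,322,953.80.
Subtracting fixed costs: EBIT = £13,322,953.80 − £7,813,600 = £5,509,353.80.
Interest = £2,629,040.00, so EBIT − I = £2,880,313.80.
DCL = total CM / (EBIT − I) = £13,322,953.80 / £2,880,313.80 = 4.6255.
EPS therefore changes by 4.6255 × (-12.0%) = -55.5%.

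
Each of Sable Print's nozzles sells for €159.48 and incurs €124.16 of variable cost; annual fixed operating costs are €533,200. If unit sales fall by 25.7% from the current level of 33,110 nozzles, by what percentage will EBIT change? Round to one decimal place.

-47.2%

Total contribution margin = 33,110 × €35.32 = €1,169,445.20.
EBIT = €1,169,445.20 − €533,200 = €636,245.20.
So DOL = total CM / EBIT = €1,169,445.20 / €636,245.20 = 1.8380.
%ΔEBIT = DOL × %ΔSales = 1.8380 × -25.7% = -47.2%.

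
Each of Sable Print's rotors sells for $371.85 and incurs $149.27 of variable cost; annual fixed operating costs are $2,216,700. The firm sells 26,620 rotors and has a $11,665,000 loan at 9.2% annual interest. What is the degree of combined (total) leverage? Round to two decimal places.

2.25

Total contribution margin = 26,620 × $222.58 = $5,925,079.60.
Subtracting fixed costs: EBIT = $5,925,079.60 − $2,216,700 = $3,708,379.60. Interest = $1,073,180.00.
DOL = $5,925,079.60 ÷ $3,708,379.60 = 1.5978; DFL = $3,708,379.60 ÷ $2,635,199.60 = 1.4072.
DCL = DOL × DFL = 1.5978 × 1.4072 = 2.2484.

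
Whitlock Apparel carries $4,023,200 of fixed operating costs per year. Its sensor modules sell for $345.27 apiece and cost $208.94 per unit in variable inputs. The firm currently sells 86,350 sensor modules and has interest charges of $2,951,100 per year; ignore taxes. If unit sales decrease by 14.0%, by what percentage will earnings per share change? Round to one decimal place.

Total contribution margin = 86,350 × $136.33 = $11,772,095.50.
Subtracting fixed costs: EBIT = $11,772,095.50 − $4,023,200 = $7,748,895.50.
Interest = $2,951,100.00, so EBIT − I = $4,797,795.50.
Degree of combined leverage = contribution ÷ (EBIT − I) = $11,772,095.50 ÷ $4,797,795.50 = 2.4536.
%ΔEPS = DCL × %ΔSales = 2.4536 × -14.0% = -34.4%.

-34.4%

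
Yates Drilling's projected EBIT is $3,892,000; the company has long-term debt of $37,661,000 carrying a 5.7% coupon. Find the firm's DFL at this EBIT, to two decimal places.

2.23

Interest = $2,146,677.00.
DFL = EBIT ÷ (EBIT − I) = $3,892,000 ÷ ($3,892,000 − $2,146,677.00) = $3,892,000 ÷ $1,745,323.00 = 2.2300.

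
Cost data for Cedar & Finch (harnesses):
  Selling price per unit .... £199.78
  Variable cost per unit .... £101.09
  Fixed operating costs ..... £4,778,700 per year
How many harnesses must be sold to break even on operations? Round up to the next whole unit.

48,422 harnesses

Each unit contributes £199.78 − £101.09 = £98.69.
Break-even Q = £4,778,700 / £98.69 = 48,421.32 → 48,422 harnesses.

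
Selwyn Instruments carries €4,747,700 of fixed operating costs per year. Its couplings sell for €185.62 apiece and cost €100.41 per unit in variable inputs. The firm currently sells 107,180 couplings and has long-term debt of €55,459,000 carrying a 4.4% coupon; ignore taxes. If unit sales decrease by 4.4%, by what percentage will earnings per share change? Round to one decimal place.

Total contribution margin = 107,180 × €85.21 = €9,132,807.80.
EBIT = €9,132,807.80 − €4,747,700 = €4,385,107.80.
After interest of €2,440,196.00, pre-tax earnings = €1,944,911.80.
Degree of combined leverage = contribution ÷ (EBIT − I) = €9,132,807.80 ÷ €1,944,911.80 = 4.6957.
EPS therefore changes by 4.6957 × (-4.4%) = -20.7%.

-20.7%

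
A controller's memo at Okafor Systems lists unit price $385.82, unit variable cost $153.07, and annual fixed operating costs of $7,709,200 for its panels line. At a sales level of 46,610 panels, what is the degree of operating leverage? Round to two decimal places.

Total contribution margin = 46,610 × $232.75 = $10,848,477.50.
EBIT = $10,848,477.50 − $7,709,200 = $3,139,277.50.
DOL = contribution ÷ EBIT = $10,848,477.50 ÷ $3,139,277.50 = 3.4557.

3.46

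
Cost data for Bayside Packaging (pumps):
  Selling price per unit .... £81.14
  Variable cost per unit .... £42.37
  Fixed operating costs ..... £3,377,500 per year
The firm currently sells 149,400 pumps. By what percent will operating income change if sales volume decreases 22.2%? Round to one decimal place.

Total contribution margin = 149,400 × £38.77 = £5,792,238.00.
EBIT = £5,792,238.00 − £3,377,500 = £2,414,738.00.
So DOL = total CM / EBIT = £5,792,238.00 / £2,414,738.00 = 2.3987.
So EBIT moves 2.3987 × (-22.2%) = -53.3%.

-53.3%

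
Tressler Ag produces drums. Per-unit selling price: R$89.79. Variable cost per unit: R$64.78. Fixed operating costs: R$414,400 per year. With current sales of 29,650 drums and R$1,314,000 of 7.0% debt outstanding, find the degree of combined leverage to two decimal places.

At 29,650 units, contribution = 29,650 × R$25.01 = R$741,546.50.
EBIT = R$741,546.50 − R$414,400 = R$327,146.50. Interest = R$91,980.00.
DOL = R$741,546.50 ÷ R$327,146.50 = 2.2667; DFL = R$327,146.50 ÷ R$235,166.50 = 1.3911.
DCL = DOL × DFL = 2.2667 × 1.3911 = 3.1532.

3.15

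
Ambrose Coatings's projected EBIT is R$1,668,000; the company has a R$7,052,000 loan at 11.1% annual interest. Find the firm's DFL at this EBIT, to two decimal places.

Annual interest charges come to R$782,772.00.
DFL = EBIT ÷ (EBIT − I) = R$1,668,000 ÷ (R$1,668,000 − R$782,772.00) = R$1,668,000 ÷ R$885,228.00 = 1.8843.

1.88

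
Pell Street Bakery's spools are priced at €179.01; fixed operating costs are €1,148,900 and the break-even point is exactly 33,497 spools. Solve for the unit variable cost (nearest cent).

€144.71

Contribution per unit must be FC / Q = €1,148,900 / 33,497 = €34.2986.
Hence VC = price − CM = €179.01 − €34.2986 = €144.71.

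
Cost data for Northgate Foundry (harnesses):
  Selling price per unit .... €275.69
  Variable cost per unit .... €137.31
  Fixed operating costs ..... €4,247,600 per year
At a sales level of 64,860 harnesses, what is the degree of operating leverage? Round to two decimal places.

1.90

At 64,860 units, contribution = 64,860 × €138.38 = €8,975,326.80.
EBIT = €8,975,326.80 − €4,247,600 = €4,727,726.80.
So DOL = total CM / EBIT = €8,975,326.80 / €4,727,726.80 = 1.8984.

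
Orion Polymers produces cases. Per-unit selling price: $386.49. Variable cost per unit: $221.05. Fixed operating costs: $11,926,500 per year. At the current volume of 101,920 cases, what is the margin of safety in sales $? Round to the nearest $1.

Unit CM = price − variable cost = $386.49 − $221.05 = $165.44. Break-even units = $11,926,500 ÷ $165.44 = 72,089.58; break-even revenue = 72,089.58 × $386.49 = $27,861,901.51.
Current sales = 101,920 × $386.49 = $39,391,060.80.
Margin of safety = $39,391,060.80 − $27,861,901.51 = $11,529,159.

$11,529,159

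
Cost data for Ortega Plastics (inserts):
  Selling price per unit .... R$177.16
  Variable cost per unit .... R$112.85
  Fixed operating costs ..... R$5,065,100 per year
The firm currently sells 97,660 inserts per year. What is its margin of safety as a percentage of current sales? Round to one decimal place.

Contribution margin per unit = R$177.16 − R$112.85 = R$64.31. Break-even units = R$5,065,100 ÷ R$64.31 = 78,760.69; break-even revenue = 78,760.69 × R$177.16 = R$13,953,243.91.
Current sales = 97,660 × R$177.16 = R$17,301,445.60.
Margin of safety = (R$17,301,445.60 − R$13,953,243.91) ÷ R$17,301,445.60 = 19.4%.

19.4%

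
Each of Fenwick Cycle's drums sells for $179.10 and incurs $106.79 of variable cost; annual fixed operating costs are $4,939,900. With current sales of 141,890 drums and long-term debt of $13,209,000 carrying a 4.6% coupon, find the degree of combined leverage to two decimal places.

2.18

At 141,890 units, contribution = 141,890 × $72.31 = $10,260,065.90.
EBIT = $10,260,065.90 − $4,939,900 = $5,320,165.90. Interest = $607,614.00.
DOL = $10,260,065.90 ÷ $5,320,165.90 = 1.9285; DFL = $5,320,165.90 ÷ $4,712,551.90 = 1.1289.
Combined leverage = 1.9285 × 1.1289 = 2.1771.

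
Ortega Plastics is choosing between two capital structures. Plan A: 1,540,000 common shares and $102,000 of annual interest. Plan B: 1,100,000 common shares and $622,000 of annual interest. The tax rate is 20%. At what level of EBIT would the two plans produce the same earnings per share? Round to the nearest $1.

$1,922,000

At indifference, (EBIT − 102,000)(1 − t)/1,540,000 = (EBIT − 622,000)(1 − t)/1,100,000.
The (1 − t) factor cancels: (EBIT − 102,000) × 1,100,000 = (EBIT − 622,000) × 1,540,000.
Solving, EBIT = (622,000·1,540,000 − 102,000·1,100,000) / (1,540,000 − 1,100,000) = 845,680,000,000 / 440,000 = 1,922,000.00.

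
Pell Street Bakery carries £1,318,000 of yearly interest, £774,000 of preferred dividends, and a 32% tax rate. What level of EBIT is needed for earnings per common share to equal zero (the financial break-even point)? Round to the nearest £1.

Grossing the preferred dividend up to pre-tax terms: £774,000 / (1 − 0.32) = £1,138,235.29.
Financial break-even EBIT = interest + D_p ÷ (1 − t) = £1,318,000 + £1,138,235.29 = £2,456,235.29.

£2,456,235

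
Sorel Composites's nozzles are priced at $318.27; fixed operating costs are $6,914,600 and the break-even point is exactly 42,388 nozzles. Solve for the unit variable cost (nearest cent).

$155.14

At break-even, FC = Q × (P − VC), so P − VC = $6,914,600 ÷ 42,388 = $163.1264.
Hence VC = price − CM = $318.27 − $163.1264 = $155.14.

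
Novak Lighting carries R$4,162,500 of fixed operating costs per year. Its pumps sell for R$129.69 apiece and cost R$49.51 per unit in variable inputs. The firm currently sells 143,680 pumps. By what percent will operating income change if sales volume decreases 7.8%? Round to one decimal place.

At 143,680 units, contribution = 143,680 × R$80.18 = R$11,520,262.40.
Operating income = contribution − fixed costs = R$11,520,262.40 − R$4,162,500 = R$7,357,762.40.
So DOL = total CM / EBIT = R$11,520,262.40 / R$7,357,762.40 = 1.5657.
So EBIT moves 1.5657 × (-7.8%) = -12.2%.

-12.2%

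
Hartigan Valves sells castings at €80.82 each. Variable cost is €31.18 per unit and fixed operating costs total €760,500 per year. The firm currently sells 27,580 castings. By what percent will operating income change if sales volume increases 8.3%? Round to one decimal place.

Contribution at this volume is 27,580 × €49.64 = €1,369,071.20.
EBIT = €1,369,071.20 − €760,500 = €608,571.20.
Degree of operating leverage = €1,369,071.20 / €608,571.20 = 2.2496.
So EBIT moves 2.2496 × (+8.3%) = +18.7%.

+18.7%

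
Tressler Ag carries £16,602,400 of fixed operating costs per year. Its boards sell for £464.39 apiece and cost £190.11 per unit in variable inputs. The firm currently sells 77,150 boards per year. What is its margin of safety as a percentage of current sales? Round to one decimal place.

21.5%

Each unit contributes £464.39 − £190.11 = £274.28. Break-even units = £16,602,400 ÷ £274.28 = 60,530.84; break-even revenue = 60,530.84 × £464.39 = £28,109,918.83.
Actual sales revenue = 77,150 × £464.39 = £35,827,688.50.
Margin of safety = (£35,827,688.50 − £28,109,918.83) ÷ £35,827,688.50 = 21.5%.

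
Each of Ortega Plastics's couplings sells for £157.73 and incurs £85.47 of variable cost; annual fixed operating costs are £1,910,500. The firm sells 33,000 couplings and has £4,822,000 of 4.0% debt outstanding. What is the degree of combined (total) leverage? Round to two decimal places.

Total contribution margin = 33,000 × £72.26 = £2,384,580.00.
Operating income = contribution − fixed costs = £2,384,580.00 − £1,910,500 = £474,080.00. Interest = £192,880.00.
DOL = £2,384,580.00 ÷ £474,080.00 = 5.0299; DFL = £474,080.00 ÷ £281,200.00 = 1.6859.
Combined leverage = 5.0299 × 1.6859 = 8.4799.

8.48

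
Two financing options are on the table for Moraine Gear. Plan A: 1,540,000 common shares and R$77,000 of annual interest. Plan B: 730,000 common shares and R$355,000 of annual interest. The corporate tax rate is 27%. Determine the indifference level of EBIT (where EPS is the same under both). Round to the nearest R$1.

At indifference, (EBIT − 77,000)(1 − t)/1,540,000 = (EBIT − 355,000)(1 − t)/730,000.
The (1 − t) factor cancels: (EBIT − 77,000) × 730,000 = (EBIT − 355,000) × 1,540,000.
Solving, EBIT = (355,000·1,540,000 − 77,000·730,000) / (1,540,000 − 730,000) = 490,490,000,000 / 810,000 = 605,543.21.

R$605,543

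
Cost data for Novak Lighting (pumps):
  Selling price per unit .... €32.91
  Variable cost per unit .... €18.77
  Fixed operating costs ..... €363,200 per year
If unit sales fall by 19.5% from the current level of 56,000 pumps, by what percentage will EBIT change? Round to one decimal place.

At 56,000 units, contribution = 56,000 × €14.14 = €791,840.00.
Subtracting fixed costs: EBIT = €791,840.00 − €363,200 = €428,640.00.
DOL = contribution ÷ EBIT = €791,840.00 ÷ €428,640.00 = 1.8473.
%ΔEBIT = DOL × %ΔSales = 1.8473 × -19.5% = -36.0%.

-36.0%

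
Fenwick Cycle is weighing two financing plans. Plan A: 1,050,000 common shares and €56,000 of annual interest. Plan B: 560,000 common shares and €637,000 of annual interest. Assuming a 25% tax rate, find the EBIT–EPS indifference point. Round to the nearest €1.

€1,301,000

Set EPS_A = EPS_B: (EBIT − €56,000)(1 − 0.25) ÷ 1,050,000 = (EBIT − €637,000)(1 − 0.25) ÷ 560,000.
The (1 − t) factor cancels: (EBIT − 56,000) × 560,000 = (EBIT − 637,000) × 1,050,000.
EBIT × (1,050,000 − 560,000) = 637,000 × 1,050,000 − 56,000 × 560,000 = 637,490,000,000, so EBIT = 637,490,000,000 ÷ 490,000 = 1,301,000.00.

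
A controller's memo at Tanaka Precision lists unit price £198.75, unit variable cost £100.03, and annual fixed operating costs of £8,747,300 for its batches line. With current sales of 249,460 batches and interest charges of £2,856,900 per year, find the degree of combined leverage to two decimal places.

Total contribution margin = 249,460 × £98.72 = £24,626,691.20.
Subtracting fixed costs: EBIT = £24,626,691.20 − £8,747,300 = £15,879,391.20. Interest = £2,856,900.00.
DOL = £24,626,691.20 ÷ £15,879,391.20 = 1.5509; DFL = £15,879,391.20 ÷ £13,022,491.20 = 1.2194.
Combined leverage = 1.5509 × 1.2194 = 1.8912.

1.89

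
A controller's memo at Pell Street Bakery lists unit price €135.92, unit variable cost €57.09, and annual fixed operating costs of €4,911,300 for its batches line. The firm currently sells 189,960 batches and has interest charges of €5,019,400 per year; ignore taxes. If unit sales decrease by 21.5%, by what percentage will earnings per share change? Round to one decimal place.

-63.8%

Contribution at this volume is 189,960 × €78.83 = €14,974,546.80.
Operating income = contribution − fixed costs = €14,974,546.80 − €4,911,300 = €10,063,246.80.
After interest of €5,019,400.00, pre-tax earnings = €5,043,846.80.
Degree of combined leverage = contribution ÷ (EBIT − I) = €14,974,546.80 ÷ €5,043,846.80 = 2.9689.
%ΔEPS = DCL × %ΔSales = 2.9689 × -21.5% = -63.8%.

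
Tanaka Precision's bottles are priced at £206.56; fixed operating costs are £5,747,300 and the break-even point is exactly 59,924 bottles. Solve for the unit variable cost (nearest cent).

Contribution per unit must be FC / Q = £5,747,300 / 59,924 = £95.9098.
Variable cost per unit = £206.56 − £95.9098 = £110.65.

£110.65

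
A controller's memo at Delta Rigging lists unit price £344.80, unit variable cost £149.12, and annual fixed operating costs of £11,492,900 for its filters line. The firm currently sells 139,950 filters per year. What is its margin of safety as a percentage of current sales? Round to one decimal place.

Each unit contributes £344.80 − £149.12 = £195.68. Break-even units = £11,492,900 ÷ £195.68 = 58,733.14; break-even revenue = 58,733.14 × £344.80 = £20,251,185.20.
Current sales = 139,950 × £344.80 = £48,254,760.00.
Margin of safety = (£48,254,760.00 − £20,251,185.20) ÷ £48,254,760.00 = 58.0%.

58.0%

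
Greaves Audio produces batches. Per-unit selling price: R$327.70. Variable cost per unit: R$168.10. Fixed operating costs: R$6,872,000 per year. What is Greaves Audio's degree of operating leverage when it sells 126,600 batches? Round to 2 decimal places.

Contribution at this volume is 126,600 × R$159.60 = R$20,205,360.00.
Operating income = contribution − fixed costs = R$20,205,360.00 − R$6,872,000 = R$13,333,360.00.
Degree of operating leverage = R$20,205,360.00 / R$13,333,360.00 = 1.5154.

1.52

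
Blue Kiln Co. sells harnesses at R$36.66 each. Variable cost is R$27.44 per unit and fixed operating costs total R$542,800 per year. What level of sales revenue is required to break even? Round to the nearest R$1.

CM per unit = R$36.66 − R$27.44 = R$9.22; CM ratio = R$9.22 / R$36.66 = 0.2515.
Break-even revenue = fixed costs × price ÷ CM = R$542,800 × R$36.66 ÷ R$9.22 = R$2,158,248.

R$2,158,248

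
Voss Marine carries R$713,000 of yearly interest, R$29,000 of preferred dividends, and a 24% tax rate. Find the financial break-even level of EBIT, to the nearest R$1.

Preferred dividends are paid after tax, so their pre-tax equivalent is R$29,000 ÷ (1 − 0.24) = R$38,157.89.
EPS = 0 when EBIT covers interest plus the pre-tax preferred burden: R$713,000 + R$38,157.89 = R$751,157.89.

R$751,158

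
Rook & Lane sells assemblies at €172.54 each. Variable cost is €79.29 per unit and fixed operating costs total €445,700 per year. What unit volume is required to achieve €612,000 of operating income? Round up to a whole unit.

11,343 assemblies

Each unit contributes €172.54 − €79.29 = €93.25.
Required volume = (fixed costs + target profit) ÷ CM = (€445,700 + €612,000) ÷ €93.25 = 11,342.63, so 11,343 assemblies.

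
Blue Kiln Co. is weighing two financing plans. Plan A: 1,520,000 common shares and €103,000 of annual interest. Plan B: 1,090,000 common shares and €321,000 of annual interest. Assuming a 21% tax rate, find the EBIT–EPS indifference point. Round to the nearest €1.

€873,605

At indifference, (EBIT − 103,000)(1 − t)/1,520,000 = (EBIT − 321,000)(1 − t)/1,090,000.
The (1 − t) factor cancels: (EBIT − 103,000) × 1,090,000 = (EBIT − 321,000) × 1,520,000.
EBIT × (1,520,000 − 1,090,000) = 321,000 × 1,520,000 − 103,000 × 1,090,000 = 375,650,000,000, so EBIT = 375,650,000,000 ÷ 430,000 = 873,604.65.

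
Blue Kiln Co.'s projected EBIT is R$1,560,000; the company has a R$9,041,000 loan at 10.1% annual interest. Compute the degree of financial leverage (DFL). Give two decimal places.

Interest = R$913,141.00.
DFL = EBIT ÷ (EBIT − I) = R$1,560,000 ÷ (R$1,560,000 − R$913,141.00) = R$1,560,000 ÷ R$646,859.00 = 2.4117.

2.41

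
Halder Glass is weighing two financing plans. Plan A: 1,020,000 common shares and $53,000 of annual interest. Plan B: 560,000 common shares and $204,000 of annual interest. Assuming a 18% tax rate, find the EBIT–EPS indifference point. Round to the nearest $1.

$387,826

Set EPS_A = EPS_B: (EBIT − $53,000)(1 − 0.18) ÷ 1,020,000 = (EBIT − $204,000)(1 − 0.18) ÷ 560,000.
The (1 − t) factor cancels: (EBIT − 53,000) × 560,000 = (EBIT − 204,000) × 1,020,000.
Solving, EBIT = (204,000·1,020,000 − 53,000·560,000) / (1,020,000 − 560,000) = 178,400,000,000 / 460,000 = 387,826.09.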